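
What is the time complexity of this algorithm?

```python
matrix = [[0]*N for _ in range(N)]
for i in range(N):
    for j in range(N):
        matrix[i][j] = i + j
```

Time complexity: O(n^2).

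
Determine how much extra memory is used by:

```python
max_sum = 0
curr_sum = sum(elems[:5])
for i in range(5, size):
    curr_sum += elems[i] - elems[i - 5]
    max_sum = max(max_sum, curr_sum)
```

Space complexity: O(1).
Only a constant amount of auxiliary storage is used; nothing grows with n.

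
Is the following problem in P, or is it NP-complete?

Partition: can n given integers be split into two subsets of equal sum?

This problem is NP-complete: Subset Sum reduces to it (one of Karp's 21 NP-complete problems).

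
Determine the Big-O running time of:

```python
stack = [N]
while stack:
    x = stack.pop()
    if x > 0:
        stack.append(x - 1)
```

Time complexity: O(n).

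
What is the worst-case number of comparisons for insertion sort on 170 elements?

Insertion sort on reverse-sorted input: 1 + 2 + ... + (170-1) = 14365 comparisons.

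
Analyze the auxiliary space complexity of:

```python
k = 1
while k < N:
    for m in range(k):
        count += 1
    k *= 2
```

Space complexity: O(1).
Only a constant amount of auxiliary storage is used; nothing grows with n.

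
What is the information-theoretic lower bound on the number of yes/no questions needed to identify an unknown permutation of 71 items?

There are 71! = 850478588567862317521167644239926010288584608120796235886430763388588680378079017697280000000000000000 permutations. Each yes/no question gives at most 1 bit, so at least ceil(log_2(850478588567862317521167644239926010288584608120796235886430763388588680378079017697280000000000000000)) = 339 questions are needed.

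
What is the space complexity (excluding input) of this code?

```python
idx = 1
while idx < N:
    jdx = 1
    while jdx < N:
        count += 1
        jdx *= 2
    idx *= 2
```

Space complexity: O(1).
Only a constant amount of auxiliary storage is used; nothing grows with n.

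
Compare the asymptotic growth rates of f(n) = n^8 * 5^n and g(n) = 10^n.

g(n) = 10^n grows faster: 10^n / (n^8 5^n) = (10/5)^n / n^8 -> infinity since 10/5 > 1.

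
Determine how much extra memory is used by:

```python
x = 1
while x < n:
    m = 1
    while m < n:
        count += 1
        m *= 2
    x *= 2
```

Space complexity: O(1).
Only a constant amount of auxiliary storage is used; nothing grows with n.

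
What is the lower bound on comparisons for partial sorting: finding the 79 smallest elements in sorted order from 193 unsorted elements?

Finding 79 smallest of 193 in sorted order: Omega(193) to identify the 79 smallest, plus Omega(79 log 79) to sort them. Total: Omega(n + k log k).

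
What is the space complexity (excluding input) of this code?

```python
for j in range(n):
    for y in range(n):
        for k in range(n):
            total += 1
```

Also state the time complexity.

Space complexity: O(1).
Only a constant amount of auxiliary storage is used; nothing grows with n.
Time complexity: O(n^3).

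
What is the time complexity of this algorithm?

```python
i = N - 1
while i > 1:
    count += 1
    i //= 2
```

Time complexity: O(log n).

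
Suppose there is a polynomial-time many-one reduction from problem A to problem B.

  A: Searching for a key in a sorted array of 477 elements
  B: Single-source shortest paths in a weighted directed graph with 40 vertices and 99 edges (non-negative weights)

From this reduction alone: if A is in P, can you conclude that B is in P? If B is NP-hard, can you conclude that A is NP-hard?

A poly-time reduction A <=_p B transfers tractability DOWN (B easy => A easy) and hardness UP (A hard => B hard), not the reverse.
From A in P, the reduction alone does NOT give B in P: any problem in P trivially reduces to SAT, yet SAT is not known to be in P.
From B NP-hard, the reduction alone does NOT give A NP-hard: again, easy problems reduce to hard ones.
(Here in fact A is P and B is P.)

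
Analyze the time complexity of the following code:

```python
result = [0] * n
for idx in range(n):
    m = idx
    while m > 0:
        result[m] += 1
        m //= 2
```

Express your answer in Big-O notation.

Time complexity: O(n log n).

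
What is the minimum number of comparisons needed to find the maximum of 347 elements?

Finding the maximum requires 346 comparisons. Each comparison eliminates exactly one candidate. With 347 candidates, we need 346 eliminations.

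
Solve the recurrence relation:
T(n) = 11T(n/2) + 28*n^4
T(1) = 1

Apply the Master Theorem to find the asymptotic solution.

a=11, b=2, f(n)=28*n^4. log_2(11) = 3.459 < 4. Case 3: T(n) = O(n^4).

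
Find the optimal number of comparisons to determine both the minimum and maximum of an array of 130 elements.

Naive approach: 258 comparisons (129 for max + 129 for min).
Optimal: Compare elements in pairs first (floor(n/2) = 65 comparisons), then find max among winners and min among losers (64 comparisons each).
Total: ceil(3n/2) - 2 = 193 comparisons. An adversary argument shows this is also a lower bound.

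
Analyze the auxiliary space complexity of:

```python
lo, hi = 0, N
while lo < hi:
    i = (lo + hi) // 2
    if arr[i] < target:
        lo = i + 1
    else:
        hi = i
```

Space complexity: O(1).
Only a constant amount of auxiliary storage is used; nothing grows with n.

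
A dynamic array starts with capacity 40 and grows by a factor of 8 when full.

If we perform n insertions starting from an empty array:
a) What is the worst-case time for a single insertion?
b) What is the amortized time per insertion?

(a) Worst-case single insertion: O(n) -- when the array is full at capacity c, the resize copies all c elements, and c can be Theta(n).
(b) Resizes happen at sizes 40, 320, 2560, ... Total copy cost for n insertions: 40 + 320 + ... = O(n) (geometric series with ratio 1/8). Amortized cost per insertion: O(n)/n = O(1).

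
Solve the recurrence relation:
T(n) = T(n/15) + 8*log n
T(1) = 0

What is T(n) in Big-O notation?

Each of the log_15(n) levels adds O(log n). T(n) = O(log^2 n).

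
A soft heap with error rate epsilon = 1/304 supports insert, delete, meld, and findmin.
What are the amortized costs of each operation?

Soft heaps (Chazelle) allow up to an epsilon = 1/304 fraction of elements to have corrupted (raised) keys. Insert is O(log(1/epsilon)) = O(log 304) amortized -- the structure maintains heap-ordered binary trees of rank bounded by O(log(1/epsilon)). Meld concatenates root lists: O(1) amortized. Delete and findmin are O(1) amortized.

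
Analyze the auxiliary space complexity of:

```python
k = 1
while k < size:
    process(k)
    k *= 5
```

Space complexity: O(1).
Only a constant amount of auxiliary storage is used; nothing grows with n.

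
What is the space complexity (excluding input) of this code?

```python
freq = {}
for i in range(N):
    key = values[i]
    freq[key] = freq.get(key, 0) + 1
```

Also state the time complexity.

Space complexity: O(n).
Auxiliary storage grows linearly with the input size n in the worst case.
Time complexity: O(n).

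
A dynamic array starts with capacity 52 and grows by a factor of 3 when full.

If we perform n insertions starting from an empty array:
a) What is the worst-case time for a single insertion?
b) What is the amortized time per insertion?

(a) Worst-case single insertion: O(n) -- when the array is full at capacity c, the resize copies all c elements, and c can be Theta(n).
(b) Resizes happen at sizes 52, 156, 468, ... Total copy cost for n insertions: 52 + 156 + ... = O(n) (geometric series with ratio 1/3). Amortized cost per insertion: O(n)/n = O(1).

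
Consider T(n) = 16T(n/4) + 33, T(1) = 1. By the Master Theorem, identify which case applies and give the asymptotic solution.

a=16, b=4, f(n)=33.
log_4(16) = 2 > 0.
Since f(n) = O(n^0) is polynomially smaller than n^2, Case 1 applies.
T(n) = Theta(n^2).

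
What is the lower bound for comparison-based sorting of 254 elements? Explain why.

A comparison-based sorting algorithm corresponds to a decision tree. With 254! possible permutations, the tree has 254! leaves. The height is at least log_2(254!) = Omega(n log n) by Stirling's approximation.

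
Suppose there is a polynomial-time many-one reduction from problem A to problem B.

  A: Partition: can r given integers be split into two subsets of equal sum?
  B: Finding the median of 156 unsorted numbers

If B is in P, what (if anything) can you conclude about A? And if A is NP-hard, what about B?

A poly-time reduction A <=_p B means any A-instance can be transformed to a B-instance in poly time.
If B is in P: compose the reduction with B's poly-time algorithm to solve A in poly time, so A is in P.
If A is NP-hard: every NP problem reduces to A, which reduces to B; composing reductions, every NP problem reduces to B, so B is NP-hard.
(Here in fact A is NP-complete and B is in P, so no such reduction is known -- its existence would imply P = NP; the analysis concerns only what the assumed reduction would or would not let you conclude.)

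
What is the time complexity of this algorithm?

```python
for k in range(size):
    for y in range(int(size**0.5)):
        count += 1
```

Time complexity: O(n * sqrt(n)).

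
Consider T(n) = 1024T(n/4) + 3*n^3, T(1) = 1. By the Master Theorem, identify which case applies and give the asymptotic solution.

a=1024, b=4, f(n)=3*n^3.
log_4(1024) = 5 > 3.
Since f(n) = O(n^3) is polynomially smaller than n^5, Case 1 applies.
T(n) = Theta(n^5).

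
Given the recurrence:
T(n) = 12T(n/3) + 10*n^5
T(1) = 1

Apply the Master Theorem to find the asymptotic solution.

a=12, b=3, f(n)=10*n^5. log_3(12) = 2.262 < 5. Case 3: T(n) = O(n^5).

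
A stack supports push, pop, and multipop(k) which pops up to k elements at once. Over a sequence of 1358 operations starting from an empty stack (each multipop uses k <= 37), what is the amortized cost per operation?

Each element is pushed exactly once and popped at most once (whether by pop or as part of a multipop). So the total number of individual pops over the whole sequence is at most the number of pushes, which is at most 1358. Total work <= 2 * 1358, hence O(1) amortized per operation.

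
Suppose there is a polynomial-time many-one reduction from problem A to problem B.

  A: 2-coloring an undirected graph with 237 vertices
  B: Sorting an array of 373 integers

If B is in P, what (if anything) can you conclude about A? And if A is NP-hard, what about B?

A poly-time reduction A <=_p B means any A-instance can be transformed to a B-instance in poly time.
If B is in P: compose the reduction with B's poly-time algorithm to solve A in poly time, so A is in P.
If A is NP-hard: every NP problem reduces to A, which reduces to B; composing reductions, every NP problem reduces to B, so B is NP-hard.
(Here in fact A is P and B is P.)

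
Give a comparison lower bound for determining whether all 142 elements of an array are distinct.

In the algebraic decision-tree model, the YES region for element distinctness on 142 elements has 142! connected components (one per ordering). Ben-Or's theorem then gives a lower bound of Omega(log(n!)) = Omega(n log n).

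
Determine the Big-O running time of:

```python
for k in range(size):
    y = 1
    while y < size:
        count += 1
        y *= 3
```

Time complexity: O(n log n).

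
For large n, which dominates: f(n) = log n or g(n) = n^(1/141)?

g(n) = n^(1/141) grows faster: any positive power of n dominates log n.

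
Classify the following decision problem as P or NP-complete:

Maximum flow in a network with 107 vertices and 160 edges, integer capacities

This problem is in P: Edmonds-Karp / push-relabel run in polynomial time.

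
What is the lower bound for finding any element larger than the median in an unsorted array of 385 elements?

To find an element larger than the median of 385 elements, we must see Omega(n) elements. Without seeing enough elements, an adversary can make any unseen element the median.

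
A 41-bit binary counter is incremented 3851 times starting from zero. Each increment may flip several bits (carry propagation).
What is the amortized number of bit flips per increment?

Bit i flips on every 2^i-th increment, so over 3851 increments bit i flips floor(3851/2^i) times. Summing over i: total flips < 2 * 3851. Amortized: < 2 = O(1) per increment.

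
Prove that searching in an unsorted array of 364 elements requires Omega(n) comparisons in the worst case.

An adversary can always place the target in the last position checked. Until all 364 positions are examined, the target might be in any unchecked position. Therefore 364 comparisons are necessary.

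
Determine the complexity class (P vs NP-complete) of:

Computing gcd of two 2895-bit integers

This problem is in P: the Euclidean algorithm runs in polynomial time in the bit-length.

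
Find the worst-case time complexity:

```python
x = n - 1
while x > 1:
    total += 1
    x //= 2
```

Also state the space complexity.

Time complexity: O(log n).
Space complexity: O(1).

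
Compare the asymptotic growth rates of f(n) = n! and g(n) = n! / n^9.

f(n) = n! grows faster: the ratio n!/(n!/n^9) = n^9 -> infinity.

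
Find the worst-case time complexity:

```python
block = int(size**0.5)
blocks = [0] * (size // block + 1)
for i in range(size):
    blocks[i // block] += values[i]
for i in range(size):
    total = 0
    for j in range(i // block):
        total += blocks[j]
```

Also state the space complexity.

Time complexity: O(n * sqrt(n)).
Space complexity: O(sqrt(n)).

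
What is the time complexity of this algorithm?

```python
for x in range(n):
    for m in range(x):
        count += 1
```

Time complexity: O(n^2).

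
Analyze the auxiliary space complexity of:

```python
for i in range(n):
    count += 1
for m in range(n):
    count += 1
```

Space complexity: O(1).
Only a constant amount of auxiliary storage is used; nothing grows with n.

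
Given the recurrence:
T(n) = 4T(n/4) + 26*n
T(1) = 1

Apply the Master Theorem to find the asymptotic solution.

a=4, b=4, f(n)=26*n. log_4(4) = 1. Case 2: T(n) = O(n log n).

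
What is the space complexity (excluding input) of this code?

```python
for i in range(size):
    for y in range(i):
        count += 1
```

Space complexity: O(1).
Only a constant amount of auxiliary storage is used; nothing grows with n.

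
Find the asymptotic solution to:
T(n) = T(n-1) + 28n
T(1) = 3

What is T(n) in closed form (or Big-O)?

Unrolling: T(n) = 3 + 28*(2 + 3 + ... + n) = 3 + 28*(n(n+1)/2 - 1) = O(n^2).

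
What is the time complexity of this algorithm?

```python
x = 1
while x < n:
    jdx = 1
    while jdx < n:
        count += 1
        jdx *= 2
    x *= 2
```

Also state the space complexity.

Time complexity: O(log^2 n).
Space complexity: O(1).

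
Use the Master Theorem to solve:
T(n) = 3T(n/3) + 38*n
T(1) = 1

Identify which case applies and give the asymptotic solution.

a=3, b=3, f(n)=38*n.
log_3(3) = 1, so n^(log_b(a)) = n.
f(n) = Theta(n), so Case 2 applies.
T(n) = Theta(n log n).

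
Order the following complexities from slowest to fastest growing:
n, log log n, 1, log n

Ordered by growth rate: 1 < log log n < log n < n.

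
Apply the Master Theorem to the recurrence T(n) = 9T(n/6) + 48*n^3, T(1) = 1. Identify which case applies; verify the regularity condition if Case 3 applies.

a=9, b=6, f(n)=48*n^3.
log_6(9) = 1.226 < 3.
f(n) = Omega(n^(1.226+epsilon)) for some epsilon > 0, so Case 3 is the candidate.
Regularity: a*f(n/b) = 9*48*(n/6)^3 = (9/216)*48*n^3 <= c*f(n) with c = 9/216 < 1. Satisfied.
Case 3: T(n) = Theta(n^3).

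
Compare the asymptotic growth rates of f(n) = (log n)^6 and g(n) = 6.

f(n) = (log n)^6 grows faster: any unbounded function dominates a constant.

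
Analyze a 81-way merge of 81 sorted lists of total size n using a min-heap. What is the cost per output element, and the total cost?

Maintain a min-heap of size 81 holding the current head of each list. Each output step does one extract-min (O(log 81)) and one insert of that list's next element (O(log 81)). Each of the n elements passes through the heap exactly once, so the total cost is O(n log 81), i.e. O(log 81) per output element.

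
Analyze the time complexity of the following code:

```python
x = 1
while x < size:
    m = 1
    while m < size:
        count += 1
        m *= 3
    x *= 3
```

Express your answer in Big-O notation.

Time complexity: O(log^2 n).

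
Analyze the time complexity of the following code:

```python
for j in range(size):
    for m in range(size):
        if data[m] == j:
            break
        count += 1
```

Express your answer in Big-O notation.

Time complexity: O(n^2).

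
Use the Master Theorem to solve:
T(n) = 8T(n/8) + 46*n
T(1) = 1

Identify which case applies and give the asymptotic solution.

a=8, b=8, f(n)=46*n.
log_8(8) = 1, so n^(log_b(a)) = n.
f(n) = Theta(n), so Case 2 applies.
T(n) = Theta(n log n).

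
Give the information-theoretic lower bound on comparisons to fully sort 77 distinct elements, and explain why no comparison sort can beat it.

A comparison sort is a binary decision tree whose leaves are the 77! = 145183092028285869634070784086308284983740379224208358846781574688061991349156420080065207861248000000000000000000 possible output permutations. A binary tree with L leaves has height >= ceil(log_2(L)). So any comparison sort needs >= ceil(log_2(77!)) = 376 comparisons in the worst case.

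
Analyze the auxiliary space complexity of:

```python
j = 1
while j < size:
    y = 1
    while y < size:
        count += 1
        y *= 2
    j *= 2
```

Space complexity: O(1).
Only a constant amount of auxiliary storage is used; nothing grows with n.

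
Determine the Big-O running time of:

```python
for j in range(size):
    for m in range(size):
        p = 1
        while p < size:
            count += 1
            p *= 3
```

Time complexity: O(n^2 log n).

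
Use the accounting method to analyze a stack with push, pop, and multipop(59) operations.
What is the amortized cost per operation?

Assign 2 credits per push (1 for the push, 1 saved for a future pop). Each pop or element popped by multipop(59) uses 1 saved credit. Total credits never go negative, so amortized cost is O(1).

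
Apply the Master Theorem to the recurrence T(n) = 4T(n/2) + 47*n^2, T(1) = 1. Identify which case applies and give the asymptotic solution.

a=4, b=2, f(n)=47*n^2.
log_2(4) = 2, so n^(log_b(a)) = n^2.
f(n) = Theta(n^2), so Case 2 applies.
T(n) = Theta(n^2 log n).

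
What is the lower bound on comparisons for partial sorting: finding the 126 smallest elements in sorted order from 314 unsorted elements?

Finding 126 smallest of 314 in sorted order: Omega(314) to identify the 126 smallest, plus Omega(126 log 126) to sort them. Total: Omega(n + k log k).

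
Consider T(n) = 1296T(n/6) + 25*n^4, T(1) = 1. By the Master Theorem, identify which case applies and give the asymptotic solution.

a=1296, b=6, f(n)=25*n^4.
log_6(1296) = 4, so n^(log_b(a)) = n^4.
f(n) = Theta(n^4), so Case 2 applies.
T(n) = Theta(n^4 log n).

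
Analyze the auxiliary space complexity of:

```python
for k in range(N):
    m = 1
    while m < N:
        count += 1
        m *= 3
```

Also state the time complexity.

Space complexity: O(1).
Only a constant amount of auxiliary storage is used; nothing grows with n.
Time complexity: O(n log n).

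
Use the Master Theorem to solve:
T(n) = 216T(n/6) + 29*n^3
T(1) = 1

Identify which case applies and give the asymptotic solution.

a=216, b=6, f(n)=29*n^3.
log_6(216) = 3, so n^(log_b(a)) = n^3.
f(n) = Theta(n^3), so Case 2 applies.
T(n) = Theta(n^3 log n).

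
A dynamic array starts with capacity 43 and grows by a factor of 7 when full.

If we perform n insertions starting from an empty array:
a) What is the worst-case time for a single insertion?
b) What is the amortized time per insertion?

(a) Worst-case single insertion: O(n) -- when the array is full at capacity c, the resize copies all c elements, and c can be Theta(n).
(b) Resizes happen at sizes 43, 301, 2107, ... Total copy cost for n insertions: 43 + 301 + ... = O(n) (geometric series with ratio 1/7). Amortized cost per insertion: O(n)/n = O(1).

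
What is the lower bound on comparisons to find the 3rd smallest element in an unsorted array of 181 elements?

Finding the 3rd smallest of 181 elements requires Omega(n) comparisons. Every element must participate in at least one comparison; otherwise it could be the 3rd smallest.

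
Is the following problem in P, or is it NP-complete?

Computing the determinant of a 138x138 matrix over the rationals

This problem is in P: Gaussian elimination runs in O(n^3).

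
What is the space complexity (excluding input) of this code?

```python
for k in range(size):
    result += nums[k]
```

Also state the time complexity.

Space complexity: O(1).
Only a constant amount of auxiliary storage is used; nothing grows with n.
Time complexity: O(n).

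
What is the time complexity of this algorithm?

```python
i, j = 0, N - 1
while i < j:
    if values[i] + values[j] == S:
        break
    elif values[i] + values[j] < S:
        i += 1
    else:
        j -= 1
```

Time complexity: O(n).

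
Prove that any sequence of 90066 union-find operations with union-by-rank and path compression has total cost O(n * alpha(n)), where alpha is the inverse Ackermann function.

Using Tarjan's analysis with rank-based potential function. Union-by-rank keeps tree height O(log n). Path compression flattens paths during find. For n = 90066 operations, total cost is O(n * alpha(n)), effectively O(n) since alpha grows incredibly slowly.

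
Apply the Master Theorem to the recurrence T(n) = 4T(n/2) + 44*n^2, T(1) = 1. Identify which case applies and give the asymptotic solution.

a=4, b=2, f(n)=44*n^2.
log_2(4) = 2, so n^(log_b(a)) = n^2.
f(n) = Theta(n^2), so Case 2 applies.
T(n) = Theta(n^2 log n).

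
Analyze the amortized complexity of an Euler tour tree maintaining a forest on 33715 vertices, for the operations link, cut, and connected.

An Euler tour tree stores each tree's Euler tour as a balanced BST keyed by tour position. On 33715 vertices: link concatenates two tours via O(1) splits/joins of size <= 2*33715 (O(log n)); cut splits the tour at the two occurrences of the edge (O(log n)); connected compares BST roots (O(log n) to find the root). All O(log n) amortized.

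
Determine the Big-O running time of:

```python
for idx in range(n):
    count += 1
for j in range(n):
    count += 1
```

Time complexity: O(n).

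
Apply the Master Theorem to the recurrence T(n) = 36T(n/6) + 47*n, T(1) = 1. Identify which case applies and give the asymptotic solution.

a=36, b=6, f(n)=47*n.
log_6(36) = 2 > 1.
Since f(n) = O(n^1) is polynomially smaller than n^2, Case 1 applies.
T(n) = Theta(n^2).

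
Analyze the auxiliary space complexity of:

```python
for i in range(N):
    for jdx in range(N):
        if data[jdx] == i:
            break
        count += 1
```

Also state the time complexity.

Space complexity: O(1).
Only a constant amount of auxiliary storage is used; nothing grows with n.
Time complexity: O(n^2).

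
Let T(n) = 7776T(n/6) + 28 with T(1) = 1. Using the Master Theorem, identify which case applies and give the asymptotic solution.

a=7776, b=6, f(n)=28.
log_6(7776) = 5 > 0.
Since f(n) = O(n^0) is polynomially smaller than n^5, Case 1 applies.
T(n) = Theta(n^5).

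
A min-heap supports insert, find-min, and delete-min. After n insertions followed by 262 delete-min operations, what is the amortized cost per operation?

Insert takes O(log n) worst case. Delete-min takes O(log n). Over a sequence of n inserts and 262 delete-mins, total cost is O((n + 262) log n). Amortized per operation: O(log n).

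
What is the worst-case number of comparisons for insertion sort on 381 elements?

Insertion sort on reverse-sorted input: 1 + 2 + ... + (381-1) = 72390 comparisons.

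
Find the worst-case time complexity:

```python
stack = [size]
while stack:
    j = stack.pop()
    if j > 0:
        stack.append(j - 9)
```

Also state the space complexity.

Time complexity: O(n).
Space complexity: O(1).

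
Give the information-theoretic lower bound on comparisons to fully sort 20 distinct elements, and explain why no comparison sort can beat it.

A comparison sort is a binary decision tree whose leaves are the 20! = 2432902008176640000 possible output permutations. A binary tree with L leaves has height >= ceil(log_2(L)). So any comparison sort needs >= ceil(log_2(20!)) = 62 comparisons in the worst case.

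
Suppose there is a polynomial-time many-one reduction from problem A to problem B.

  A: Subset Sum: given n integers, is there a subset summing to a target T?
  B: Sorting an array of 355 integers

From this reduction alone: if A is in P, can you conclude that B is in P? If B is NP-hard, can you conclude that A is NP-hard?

A poly-time reduction A <=_p B transfers tractability DOWN (B easy => A easy) and hardness UP (A hard => B hard), not the reverse.
From A in P, the reduction alone does NOT give B in P: any problem in P trivially reduces to SAT, yet SAT is not known to be in P.
From B NP-hard, the reduction alone does NOT give A NP-hard: again, easy problems reduce to hard ones.
(Here in fact A is NP-complete and B is in P, so no such reduction is known -- its existence would imply P = NP; the analysis concerns only what the assumed reduction would or would not let you conclude.)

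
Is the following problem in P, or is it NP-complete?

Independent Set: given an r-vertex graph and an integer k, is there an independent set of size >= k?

This problem is NP-complete: complement of Clique (with k part of the input).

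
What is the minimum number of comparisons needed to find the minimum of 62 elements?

Finding the minimum requires 61 comparisons, identical reasoning to finding the maximum. Each comparison eliminates one candidate.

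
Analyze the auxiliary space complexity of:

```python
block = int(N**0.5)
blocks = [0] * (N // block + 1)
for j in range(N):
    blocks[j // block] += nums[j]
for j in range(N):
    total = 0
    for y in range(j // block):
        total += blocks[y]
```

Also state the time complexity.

Space complexity: O(sqrt(n)).
Storage scales with sqrt(n).
Time complexity: O(n * sqrt(n)).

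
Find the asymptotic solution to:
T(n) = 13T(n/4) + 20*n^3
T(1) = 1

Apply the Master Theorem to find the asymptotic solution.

a=13, b=4, f(n)=20*n^3. log_4(13) = 1.85 < 3. Case 3: T(n) = O(n^3).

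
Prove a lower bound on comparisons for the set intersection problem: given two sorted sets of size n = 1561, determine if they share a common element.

For two sorted arrays of size n = 1561, any correct algorithm must examine Omega(n) elements. If fewer are examined, an adversary places a common element in an unexamined gap. A merge-based scan achieves O(n), so the bound is tight.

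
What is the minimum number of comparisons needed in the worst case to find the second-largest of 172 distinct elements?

Lower bound: finding the max needs 172-1 comparisons. By the adversary weight-doubling argument, the max must personally win >= ceil(log_2(172)) = 8 comparisons; the 2nd-largest is among those 8 losers, needing 8-1 more comparisons. Total >= 172-1 + 8-1 = 178. A balanced knockout tournament achieves this.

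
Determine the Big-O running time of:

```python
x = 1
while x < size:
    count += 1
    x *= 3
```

Time complexity: O(log n).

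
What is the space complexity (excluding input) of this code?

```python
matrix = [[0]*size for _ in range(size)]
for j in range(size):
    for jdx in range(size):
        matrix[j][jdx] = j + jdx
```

Space complexity: O(n^2).
A 2D structure of size n x n is allocated.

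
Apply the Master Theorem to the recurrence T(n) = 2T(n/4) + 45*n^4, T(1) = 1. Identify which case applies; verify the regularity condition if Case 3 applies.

a=2, b=4, f(n)=45*n^4.
log_4(2) = 0.5 < 4.
f(n) = Omega(n^(0.5+epsilon)) for some epsilon > 0, so Case 3 is the candidate.
Regularity: a*f(n/b) = 2*45*(n/4)^4 = (2/256)*45*n^4 <= c*f(n) with c = 2/256 < 1. Satisfied.
Case 3: T(n) = Theta(n^4).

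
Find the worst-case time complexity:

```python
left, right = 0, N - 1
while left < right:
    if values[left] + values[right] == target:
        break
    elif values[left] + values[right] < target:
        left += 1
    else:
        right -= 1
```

Time complexity: O(n).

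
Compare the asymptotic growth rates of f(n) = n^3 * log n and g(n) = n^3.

f(n) = n^3 * log n grows faster: extra log n factor -> infinity.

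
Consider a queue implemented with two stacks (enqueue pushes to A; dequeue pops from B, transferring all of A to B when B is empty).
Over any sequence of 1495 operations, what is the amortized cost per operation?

Each element is pushed to A once, popped once, pushed to B once, and popped once: 4 unit operations over its lifetime. Over 1495 operations the total work is O(1495). Amortized O(1) per enqueue/dequeue.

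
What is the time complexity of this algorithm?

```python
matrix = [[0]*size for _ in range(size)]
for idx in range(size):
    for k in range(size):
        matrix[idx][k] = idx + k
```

Time complexity: O(n^2).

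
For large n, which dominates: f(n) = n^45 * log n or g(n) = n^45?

f(n) = n^45 * log n grows faster: extra log n factor -> infinity.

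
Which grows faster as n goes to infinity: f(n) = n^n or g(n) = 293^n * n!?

g(n) = 293^n * n! grows faster: by Stirling n! ~ sqrt(2 pi n)(n/e)^n, so 293^n n! / n^n ~ (293/e)^n sqrt(2 pi n) -> infinity since 293/e > 1.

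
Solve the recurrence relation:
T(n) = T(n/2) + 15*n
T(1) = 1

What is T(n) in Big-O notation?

Geometric series: 15*n*(1 + 1/2 + 1/2^2 + ...) = O(n). T(n) = O(n).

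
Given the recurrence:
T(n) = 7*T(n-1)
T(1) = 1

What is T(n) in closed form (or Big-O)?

Each step multiplies by 7. T(n) = T(1)*7^(n-1) = 7^(n-1).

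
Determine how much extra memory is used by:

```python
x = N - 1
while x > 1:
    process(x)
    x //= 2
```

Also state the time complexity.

Space complexity: O(1).
Only a constant amount of auxiliary storage is used; nothing grows with n.
Time complexity: O(log n).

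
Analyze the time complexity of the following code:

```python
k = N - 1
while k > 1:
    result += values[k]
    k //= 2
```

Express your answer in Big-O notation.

Time complexity: O(log n).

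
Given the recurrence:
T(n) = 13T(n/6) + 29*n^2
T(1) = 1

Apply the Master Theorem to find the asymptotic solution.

a=13, b=6, f(n)=29*n^2. log_6(13) = 1.432 < 2. Case 3: T(n) = O(n^2).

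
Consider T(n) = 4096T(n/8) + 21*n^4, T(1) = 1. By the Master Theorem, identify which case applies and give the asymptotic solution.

a=4096, b=8, f(n)=21*n^4.
log_8(4096) = 4, so n^(log_b(a)) = n^4.
f(n) = Theta(n^4), so Case 2 applies.
T(n) = Theta(n^4 log n).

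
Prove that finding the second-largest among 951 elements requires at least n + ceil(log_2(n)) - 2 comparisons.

Lower bound (adversary): identifying the maximum requires 951-1 comparisons (each eliminates one candidate). Assign weight 1 to each element; on each comparison the adversary lets the heavier side win and gives it the loser's weight. The max ends with weight 951, but each comparison it wins at most doubles its weight, so the max must win >= ceil(log_2(951)) = 10 comparisons. The second-largest is one of those 10 direct losers to the max, and identifying which one is largest needs >= 10-1 further comparisons. Total >= 951-1 + 10-1 = 959.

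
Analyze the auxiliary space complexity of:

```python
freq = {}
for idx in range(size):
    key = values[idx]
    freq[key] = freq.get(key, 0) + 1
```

Space complexity: O(n).
Auxiliary storage grows linearly with the input size n in the worst case.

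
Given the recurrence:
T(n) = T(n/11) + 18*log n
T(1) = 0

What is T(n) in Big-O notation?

Each of the log_11(n) levels adds O(log n). T(n) = O(log^2 n).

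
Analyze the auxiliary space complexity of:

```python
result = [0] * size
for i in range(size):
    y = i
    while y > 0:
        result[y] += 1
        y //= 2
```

Space complexity: O(n).
Auxiliary storage grows linearly with the input size n in the worst case.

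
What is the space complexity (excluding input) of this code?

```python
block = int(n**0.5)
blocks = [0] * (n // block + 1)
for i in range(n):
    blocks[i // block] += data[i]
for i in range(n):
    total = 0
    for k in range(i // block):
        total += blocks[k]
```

Space complexity: O(sqrt(n)).
Storage scales with sqrt(n).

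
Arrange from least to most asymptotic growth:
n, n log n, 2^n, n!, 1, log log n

Ordered by growth rate: 1 < log log n < n < n log n < 2^n < n!.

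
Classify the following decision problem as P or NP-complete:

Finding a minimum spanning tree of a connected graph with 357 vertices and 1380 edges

This problem is in P: Kruskal's / Prim's algorithms run in polynomial time.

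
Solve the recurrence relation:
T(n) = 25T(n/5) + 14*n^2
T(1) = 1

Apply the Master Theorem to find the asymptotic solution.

a=25, b=5, f(n)=14*n^2. log_5(25) = 2. Case 2: T(n) = O(n^2 log n).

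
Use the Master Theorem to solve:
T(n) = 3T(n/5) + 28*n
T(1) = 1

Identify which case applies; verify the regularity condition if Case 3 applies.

a=3, b=5, f(n)=28*n.
log_5(3) = 0.6826 < 1.
f(n) = Omega(n^(0.6826+epsilon)) for some epsilon > 0, so Case 3 is the candidate.
Regularity: a*f(n/b) = 3*28*(n/5)^1 = (3/5)*28*n^1 <= c*f(n) with c = 3/5 < 1. Satisfied.
Case 3: T(n) = Theta(n).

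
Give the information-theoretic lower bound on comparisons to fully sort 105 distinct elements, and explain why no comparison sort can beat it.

A comparison sort is a binary decision tree whose leaves are the 105! = 1081396758240290900504101305800329649720646107774902579144176636573226531909905153326984536526808240339776398934872029657993872907813436816097280000000000000000000000000 possible output permutations. A binary tree with L leaves has height >= ceil(log_2(L)). So any comparison sort needs >= ceil(log_2(105!)) = 559 comparisons in the worst case.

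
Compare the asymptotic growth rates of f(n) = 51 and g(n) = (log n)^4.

g(n) = (log n)^4 grows faster: any unbounded function dominates a constant.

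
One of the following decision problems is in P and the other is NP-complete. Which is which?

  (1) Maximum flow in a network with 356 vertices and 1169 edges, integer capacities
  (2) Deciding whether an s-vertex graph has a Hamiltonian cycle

(1) is P: Edmonds-Karp / push-relabel run in polynomial time.
(2) is NP-complete: one of Karp's 21 NP-complete problems.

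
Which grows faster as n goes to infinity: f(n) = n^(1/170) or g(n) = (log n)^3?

f(n) = n^(1/170) grows faster: any positive power of n dominates any polylog.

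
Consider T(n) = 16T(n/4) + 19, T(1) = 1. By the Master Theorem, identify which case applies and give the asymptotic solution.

a=16, b=4, f(n)=19.
log_4(16) = 2 > 0.
Since f(n) = O(n^0) is polynomially smaller than n^2, Case 1 applies.
T(n) = Theta(n^2).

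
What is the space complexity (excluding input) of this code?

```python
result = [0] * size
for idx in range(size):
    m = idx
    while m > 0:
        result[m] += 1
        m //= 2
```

Space complexity: O(n).
Auxiliary storage grows linearly with the input size n in the worst case.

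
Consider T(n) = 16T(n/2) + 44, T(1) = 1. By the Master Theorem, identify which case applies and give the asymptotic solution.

a=16, b=2, f(n)=44.
log_2(16) = 4 > 0.
Since f(n) = O(n^0) is polynomially smaller than n^4, Case 1 applies.
T(n) = Theta(n^4).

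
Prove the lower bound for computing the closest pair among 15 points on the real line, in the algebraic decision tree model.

Reduction from element distinctness: given 15 reals, the closest-pair distance is 0 iff two are equal. Element distinctness has an Omega(n log n) lower bound in the algebraic decision tree model (Ben-Or). Therefore closest pair on a line also requires Omega(n log n). Sorting then a linear scan achieves this.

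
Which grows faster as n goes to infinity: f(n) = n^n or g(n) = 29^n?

f(n) = n^n grows faster: n^n / 29^n = (n/29)^n -> infinity once n > 29.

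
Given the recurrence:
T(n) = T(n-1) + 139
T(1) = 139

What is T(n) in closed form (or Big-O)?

Unrolling: T(n) = T(n-1) + 139 = T(n-2) + 2*139 = ... = T(1) + (n-1)*139 = 139 + (n-1)*139 = 139n.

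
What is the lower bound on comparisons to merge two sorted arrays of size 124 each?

To merge two sorted arrays of size 124, we need at least 247 comparisons in the worst case. An adversary can force every element to be compared.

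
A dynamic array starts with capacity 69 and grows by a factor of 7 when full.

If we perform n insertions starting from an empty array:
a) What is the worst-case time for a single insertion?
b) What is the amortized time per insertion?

(a) Worst-case single insertion: O(n) -- when the array is full at capacity c, the resize copies all c elements, and c can be Theta(n).
(b) Resizes happen at sizes 69, 483, 3381, ... Total copy cost for n insertions: 69 + 483 + ... = O(n) (geometric series with ratio 1/7). Amortized cost per insertion: O(n)/n = O(1).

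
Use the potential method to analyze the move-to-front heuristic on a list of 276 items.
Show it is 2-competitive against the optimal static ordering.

Let Phi = number of inversions between the MTF list and the optimal static list (0 <= Phi <= C(276,2)). Accessing an element at MTF position k and optimal position j: the move-to-front destroys all k-1 inversions in front of it that are not in front in optimal (>= k-j of them) and creates at most j-1 new ones. Amortized cost <= k + (j-1) - (k-j) = 2j - 1 <= 2 * optimal cost.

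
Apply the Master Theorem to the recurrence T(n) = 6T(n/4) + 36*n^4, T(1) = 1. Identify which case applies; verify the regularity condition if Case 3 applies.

a=6, b=4, f(n)=36*n^4.
log_4(6) = 1.292 < 4.
f(n) = Omega(n^(1.292+epsilon)) for some epsilon > 0, so Case 3 is the candidate.
Regularity: a*f(n/b) = 6*36*(n/4)^4 = (6/256)*36*n^4 <= c*f(n) with c = 6/256 < 1. Satisfied.
Case 3: T(n) = Theta(n^4).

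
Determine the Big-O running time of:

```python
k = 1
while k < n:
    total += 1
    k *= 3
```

Time complexity: O(log n).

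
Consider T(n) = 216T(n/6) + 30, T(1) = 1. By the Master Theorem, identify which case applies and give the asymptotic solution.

a=216, b=6, f(n)=30.
log_6(216) = 3 > 0.
Since f(n) = O(n^0) is polynomially smaller than n^3, Case 1 applies.
T(n) = Theta(n^3).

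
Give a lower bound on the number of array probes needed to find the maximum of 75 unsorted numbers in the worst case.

Adversary: any unprobed cell could hold a value larger than everything seen so far. If fewer than 75 cells are probed, the adversary places the max in an unprobed cell. So all 75 cells must be examined; together with 75-1 comparisons this is tight.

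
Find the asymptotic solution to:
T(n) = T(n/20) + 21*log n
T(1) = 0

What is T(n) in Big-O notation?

Each of the log_20(n) levels adds O(log n). T(n) = O(log^2 n).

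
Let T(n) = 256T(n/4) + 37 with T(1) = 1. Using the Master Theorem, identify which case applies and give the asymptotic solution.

a=256, b=4, f(n)=37.
log_4(256) = 4 > 0.
Since f(n) = O(n^0) is polynomially smaller than n^4, Case 1 applies.
T(n) = Theta(n^4).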